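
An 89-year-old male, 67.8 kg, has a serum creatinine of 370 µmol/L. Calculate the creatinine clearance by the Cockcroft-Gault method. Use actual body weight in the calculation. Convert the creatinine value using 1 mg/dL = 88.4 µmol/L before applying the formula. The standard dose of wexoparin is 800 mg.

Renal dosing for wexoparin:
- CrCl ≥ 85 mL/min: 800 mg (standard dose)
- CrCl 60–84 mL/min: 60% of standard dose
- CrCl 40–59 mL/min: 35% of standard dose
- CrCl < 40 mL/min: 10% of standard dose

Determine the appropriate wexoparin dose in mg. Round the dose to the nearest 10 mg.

SCr = 370 / 88.4 = 4.186 mg/dL
CrCl = (140 − 89) × 67.8 / (72 × 4.186) = 3457.8 / 301.39 ≈ 11.5 mL/min
CrCl ≈ 11 mL/min → bracket < 40 mL/min.
10% of 800 mg = 80 mg

80 mg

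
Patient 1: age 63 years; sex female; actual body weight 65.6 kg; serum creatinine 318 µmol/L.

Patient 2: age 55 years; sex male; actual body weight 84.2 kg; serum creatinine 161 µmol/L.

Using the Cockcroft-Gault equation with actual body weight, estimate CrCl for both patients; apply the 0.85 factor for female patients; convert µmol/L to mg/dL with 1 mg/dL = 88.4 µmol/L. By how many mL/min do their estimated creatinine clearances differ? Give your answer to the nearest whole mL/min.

Patient 1: SCr = 318 / 88.4 = 3.597 mg/dL
Patient 1: CrCl = (140 − 63) × 65.6 / (72 × 3.597) × 0.85 = 5051.2 / 258.98 × 0.85 ≈ 16.6 mL/min
Patient 2: SCr = 161 / 88.4 = 1.821 mg/dL
Patient 2: CrCl = (140 − 55) × 84.2 / (72 × 1.821) = 7157.0 / 131.11 ≈ 54.6 mL/min
|16.6 − 54.6| = 38.0 mL/min

38 mL/min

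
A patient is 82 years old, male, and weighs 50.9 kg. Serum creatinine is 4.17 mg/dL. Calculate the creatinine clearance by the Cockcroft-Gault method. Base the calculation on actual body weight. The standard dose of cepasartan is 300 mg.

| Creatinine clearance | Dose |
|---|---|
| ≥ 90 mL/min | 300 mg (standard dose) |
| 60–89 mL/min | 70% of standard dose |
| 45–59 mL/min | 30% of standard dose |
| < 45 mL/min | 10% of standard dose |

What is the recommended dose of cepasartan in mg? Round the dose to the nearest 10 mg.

30 mg

CrCl = (140 − 82) × 50.9 / (72 × 4.17) = 2952.2 / 300.24 ≈ 9.8 mL/min
CrCl ≈ 10 mL/min → bracket < 45 mL/min.
10% of 300 mg = 30 mg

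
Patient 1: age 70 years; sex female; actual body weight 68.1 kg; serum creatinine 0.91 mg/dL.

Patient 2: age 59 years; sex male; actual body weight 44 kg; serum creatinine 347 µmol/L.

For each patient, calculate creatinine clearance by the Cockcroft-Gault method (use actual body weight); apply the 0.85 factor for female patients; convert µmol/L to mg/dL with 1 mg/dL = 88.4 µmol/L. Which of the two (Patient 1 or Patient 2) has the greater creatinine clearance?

Patient 1

Patient 1: CrCl = (140 − 70) × 68.1 / (72 × 0.91) × 0.85 = 4767.0 / 65.52 × 0.85 ≈ 61.8 mL/min
Patient 2: SCr = 347 / 88.4 = 3.925 mg/dL
Patient 2: CrCl = (140 − 59) × 44 / (72 × 3.925) = 3564.0 / 282.60 ≈ 12.6 mL/min
61.8 vs 12.6 mL/min → Patient 1 is higher.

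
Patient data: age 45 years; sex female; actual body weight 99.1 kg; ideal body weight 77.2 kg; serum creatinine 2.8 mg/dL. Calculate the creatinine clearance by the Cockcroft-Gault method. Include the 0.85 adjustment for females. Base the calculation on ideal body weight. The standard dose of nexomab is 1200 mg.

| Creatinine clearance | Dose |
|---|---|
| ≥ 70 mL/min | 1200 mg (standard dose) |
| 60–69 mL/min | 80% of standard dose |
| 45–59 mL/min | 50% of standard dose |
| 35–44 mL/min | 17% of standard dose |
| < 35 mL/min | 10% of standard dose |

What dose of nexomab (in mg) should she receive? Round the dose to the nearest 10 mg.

120 mg

CrCl = (140 − 45) × 77.2 / (72 × 2.8) × 0.85 = 7334.0 / 201.60 × 0.85 ≈ 30.9 mL/min
CrCl ≈ 31 mL/min → bracket < 35 mL/min.
10% of 1200 mg = 120 mg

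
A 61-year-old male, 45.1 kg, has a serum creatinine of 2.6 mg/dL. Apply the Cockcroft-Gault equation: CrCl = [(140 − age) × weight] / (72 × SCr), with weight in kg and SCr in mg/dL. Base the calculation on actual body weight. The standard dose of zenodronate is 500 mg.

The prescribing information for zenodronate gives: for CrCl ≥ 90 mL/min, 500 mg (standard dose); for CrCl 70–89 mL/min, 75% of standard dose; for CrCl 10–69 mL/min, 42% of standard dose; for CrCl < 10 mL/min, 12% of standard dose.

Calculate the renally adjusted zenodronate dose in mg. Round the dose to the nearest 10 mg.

210 mg

CrCl = (140 − 61) × 45.1 / (72 × 2.6) = 3562.9 / 187.20 ≈ 19.0 mL/min
CrCl ≈ 19 mL/min → bracket 10–69 mL/min.
42% of 500 mg = 210 mg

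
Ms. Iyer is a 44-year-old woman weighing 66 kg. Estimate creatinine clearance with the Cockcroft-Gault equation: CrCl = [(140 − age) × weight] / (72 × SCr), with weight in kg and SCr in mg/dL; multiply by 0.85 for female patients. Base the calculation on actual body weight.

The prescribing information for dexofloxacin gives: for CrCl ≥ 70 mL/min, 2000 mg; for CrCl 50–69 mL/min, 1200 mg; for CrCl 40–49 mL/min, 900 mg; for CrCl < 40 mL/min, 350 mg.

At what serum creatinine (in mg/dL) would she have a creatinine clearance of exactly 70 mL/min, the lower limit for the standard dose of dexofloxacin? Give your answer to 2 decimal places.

Standard dose requires CrCl ≥ 70 mL/min.
Set (140 − 44) × 66 × 0.85 / (72 × SCr) = 70
SCr = (140 − 44) × 66 × 0.85 / (72 × 70) = 1.069 mg/dL

1.07 mg/dL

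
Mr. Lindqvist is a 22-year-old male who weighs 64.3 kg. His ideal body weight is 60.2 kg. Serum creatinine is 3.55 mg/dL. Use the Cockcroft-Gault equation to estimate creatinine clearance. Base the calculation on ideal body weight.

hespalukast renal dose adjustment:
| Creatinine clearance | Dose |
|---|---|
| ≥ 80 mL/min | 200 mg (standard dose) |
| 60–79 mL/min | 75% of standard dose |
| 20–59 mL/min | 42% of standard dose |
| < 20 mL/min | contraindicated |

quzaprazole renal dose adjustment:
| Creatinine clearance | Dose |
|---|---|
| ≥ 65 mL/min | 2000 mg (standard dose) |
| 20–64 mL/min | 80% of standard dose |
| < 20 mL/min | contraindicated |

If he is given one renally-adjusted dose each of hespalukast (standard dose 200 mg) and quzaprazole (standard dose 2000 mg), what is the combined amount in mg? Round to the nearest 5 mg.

CrCl = (140 − 22) × 60.2 / (72 × 3.55) = 7103.6 / 255.60 ≈ 27.8 mL/min
CrCl ≈ 28 mL/min.
hespalukast: 20–59 mL/min → 42% of 200 mg = 84 mg.
quzaprazole: 20–64 mL/min → 80% of 2000 mg = 1600 mg.
Total = 84 + 1600 = 1684 mg.

1685 mg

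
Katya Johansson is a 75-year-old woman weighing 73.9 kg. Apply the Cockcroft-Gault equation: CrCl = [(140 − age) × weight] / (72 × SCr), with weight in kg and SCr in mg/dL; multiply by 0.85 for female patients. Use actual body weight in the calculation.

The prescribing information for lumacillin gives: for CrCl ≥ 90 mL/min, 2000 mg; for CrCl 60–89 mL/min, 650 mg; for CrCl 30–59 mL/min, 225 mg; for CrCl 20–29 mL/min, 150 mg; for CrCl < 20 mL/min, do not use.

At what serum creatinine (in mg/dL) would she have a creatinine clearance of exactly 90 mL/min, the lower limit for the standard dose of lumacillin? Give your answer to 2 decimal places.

0.63 mg/dL

Standard dose requires CrCl ≥ 90 mL/min.
Set (140 − 75) × 73.9 × 0.85 / (72 × SCr) = 90
SCr = (140 − 75) × 73.9 × 0.85 / (72 × 90) = 0.630 mg/dL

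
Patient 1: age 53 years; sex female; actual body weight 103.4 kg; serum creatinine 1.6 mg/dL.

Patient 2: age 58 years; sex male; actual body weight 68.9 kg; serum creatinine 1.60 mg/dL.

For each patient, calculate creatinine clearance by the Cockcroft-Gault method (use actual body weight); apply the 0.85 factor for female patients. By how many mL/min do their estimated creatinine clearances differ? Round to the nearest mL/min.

17 mL/min

Patient 1: CrCl = (140 − 53) × 103.4 / (72 × 1.6) × 0.85 = 8995.8 / 115.20 × 0.85 ≈ 66.4 mL/min
Patient 2: CrCl = (140 − 58) × 68.9 / (72 × 1.6) = 5649.8 / 115.20 ≈ 49.0 mL/min
|66.4 − 49.0| = 17.4 mL/min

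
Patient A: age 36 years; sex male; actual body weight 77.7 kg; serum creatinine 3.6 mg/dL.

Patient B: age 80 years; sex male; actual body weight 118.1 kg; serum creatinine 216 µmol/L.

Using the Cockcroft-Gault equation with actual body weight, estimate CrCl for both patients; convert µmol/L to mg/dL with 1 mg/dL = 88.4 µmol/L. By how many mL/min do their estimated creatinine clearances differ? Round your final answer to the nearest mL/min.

9 mL/min

Patient A: CrCl = (140 − 36) × 77.7 / (72 × 3.6) = 8080.8 / 259.20 ≈ 31.2 mL/min
Patient B: SCr = 216 / 88.4 = 2.443 mg/dL
Patient B: CrCl = (140 − 80) × 118.1 / (72 × 2.443) = 7086.0 / 175.90 ≈ 40.3 mL/min
|31.2 − 40.3| = 9.1 mL/min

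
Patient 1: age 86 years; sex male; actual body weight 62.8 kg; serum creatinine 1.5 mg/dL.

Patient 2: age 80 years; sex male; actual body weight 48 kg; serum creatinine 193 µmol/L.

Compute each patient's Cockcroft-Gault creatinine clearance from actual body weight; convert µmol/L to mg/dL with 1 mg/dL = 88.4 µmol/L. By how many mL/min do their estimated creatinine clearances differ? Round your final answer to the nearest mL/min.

Patient 1: CrCl = (140 − 86) × 62.8 / (72 × 1.5) = 3391.2 / 108.00 ≈ 31.4 mL/min
Patient 2: SCr = 193 / 88.4 = 2.183 mg/dL
Patient 2: CrCl = (140 − 80) × 48 / (72 × 2.183) = 2880.0 / 157.18 ≈ 18.3 mL/min
|31.4 − 18.3| = 13.1 mL/min

13 mL/min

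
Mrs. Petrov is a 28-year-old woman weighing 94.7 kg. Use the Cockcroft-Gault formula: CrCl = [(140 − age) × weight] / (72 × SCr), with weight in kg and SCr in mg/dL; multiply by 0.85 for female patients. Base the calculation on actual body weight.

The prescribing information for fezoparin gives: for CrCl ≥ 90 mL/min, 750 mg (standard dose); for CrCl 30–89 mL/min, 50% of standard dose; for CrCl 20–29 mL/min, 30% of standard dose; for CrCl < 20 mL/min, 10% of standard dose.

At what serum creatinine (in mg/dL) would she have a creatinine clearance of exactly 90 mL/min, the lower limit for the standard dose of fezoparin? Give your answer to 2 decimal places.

Standard dose requires CrCl ≥ 90 mL/min.
Set (140 − 28) × 94.7 × 0.85 / (72 × SCr) = 90
SCr = (140 − 28) × 94.7 × 0.85 / (72 × 90) = 1.391 mg/dL

1.39 mg/dL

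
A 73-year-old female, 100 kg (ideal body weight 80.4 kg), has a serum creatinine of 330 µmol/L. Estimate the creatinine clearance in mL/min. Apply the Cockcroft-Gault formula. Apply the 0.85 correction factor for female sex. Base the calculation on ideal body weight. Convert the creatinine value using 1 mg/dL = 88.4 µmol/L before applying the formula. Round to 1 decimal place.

SCr = 330 / 88.4 = 3.733 mg/dL
CrCl = (140 − 73) × 80.4 / (72 × 3.733) × 0.85 = 5386.8 / 268.78 × 0.85 ≈ 17.0 mL/min

17.0 mL/min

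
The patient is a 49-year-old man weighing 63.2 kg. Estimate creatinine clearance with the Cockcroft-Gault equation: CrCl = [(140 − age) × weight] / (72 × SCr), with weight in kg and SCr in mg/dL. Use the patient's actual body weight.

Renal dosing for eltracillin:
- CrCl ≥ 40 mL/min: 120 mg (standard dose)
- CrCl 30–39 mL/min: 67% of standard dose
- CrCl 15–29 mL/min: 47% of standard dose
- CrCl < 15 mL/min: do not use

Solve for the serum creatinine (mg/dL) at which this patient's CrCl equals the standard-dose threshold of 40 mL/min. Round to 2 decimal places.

2.00 mg/dL

Standard dose requires CrCl ≥ 40 mL/min.
Set (140 − 49) × 63.2 / (72 × SCr) = 40
SCr = (140 − 49) × 63.2 / (72 × 40) = 1.997 mg/dL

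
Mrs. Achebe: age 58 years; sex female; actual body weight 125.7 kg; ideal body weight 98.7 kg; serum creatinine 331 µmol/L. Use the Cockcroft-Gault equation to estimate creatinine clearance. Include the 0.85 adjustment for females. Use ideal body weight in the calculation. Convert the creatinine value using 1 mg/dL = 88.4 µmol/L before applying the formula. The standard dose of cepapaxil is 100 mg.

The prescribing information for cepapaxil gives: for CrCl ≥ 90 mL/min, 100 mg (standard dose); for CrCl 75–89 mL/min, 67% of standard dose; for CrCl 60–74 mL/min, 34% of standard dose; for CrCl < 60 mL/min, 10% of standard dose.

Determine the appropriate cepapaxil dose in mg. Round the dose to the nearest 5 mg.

SCr = 331 / 88.4 = 3.744 mg/dL
CrCl = (140 − 58) × 98.7 / (72 × 3.744) × 0.85 = 8093.4 / 269.57 × 0.85 ≈ 25.5 mL/min
CrCl ≈ 26 mL/min → bracket < 60 mL/min.
10% of 100 mg = 10 mg

10 mg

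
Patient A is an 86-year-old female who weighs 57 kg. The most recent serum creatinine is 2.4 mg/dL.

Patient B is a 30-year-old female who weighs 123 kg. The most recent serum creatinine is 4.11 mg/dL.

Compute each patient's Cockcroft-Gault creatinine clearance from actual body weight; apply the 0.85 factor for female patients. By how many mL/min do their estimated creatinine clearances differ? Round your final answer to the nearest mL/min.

24 mL/min

Patient A: CrCl = (140 − 86) × 57 / (72 × 2.4) × 0.85 = 3078.0 / 172.80 × 0.85 ≈ 15.1 mL/min
Patient B: CrCl = (140 − 30) × 123 / (72 × 4.11) × 0.85 = 13530.0 / 295.92 × 0.85 ≈ 38.9 mL/min
|15.1 − 38.9| = 23.8 mL/min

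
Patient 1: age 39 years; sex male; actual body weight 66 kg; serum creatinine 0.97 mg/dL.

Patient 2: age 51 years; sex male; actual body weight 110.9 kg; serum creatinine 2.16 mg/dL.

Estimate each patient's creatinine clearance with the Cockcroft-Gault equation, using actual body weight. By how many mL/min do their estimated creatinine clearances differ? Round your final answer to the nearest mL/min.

Patient 1: CrCl = (140 − 39) × 66 / (72 × 0.97) = 6666.0 / 69.84 ≈ 95.4 mL/min
Patient 2: CrCl = (140 − 51) × 110.9 / (72 × 2.16) = 9870.1 / 155.52 ≈ 63.5 mL/min
|95.4 − 63.5| = 31.9 mL/min

32 mL/min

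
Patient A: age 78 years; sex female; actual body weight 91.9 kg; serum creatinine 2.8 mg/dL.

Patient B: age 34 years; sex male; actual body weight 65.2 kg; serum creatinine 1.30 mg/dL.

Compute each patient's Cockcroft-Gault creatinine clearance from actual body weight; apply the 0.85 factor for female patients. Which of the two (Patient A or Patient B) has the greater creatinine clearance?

Patient B

Patient A: CrCl = (140 − 78) × 91.9 / (72 × 2.8) × 0.85 = 5697.8 / 201.60 × 0.85 ≈ 24.0 mL/min
Patient B: CrCl = (140 − 34) × 65.2 / (72 × 1.3) = 6911.2 / 93.60 ≈ 73.8 mL/min
24.0 vs 73.8 mL/min → Patient B is higher.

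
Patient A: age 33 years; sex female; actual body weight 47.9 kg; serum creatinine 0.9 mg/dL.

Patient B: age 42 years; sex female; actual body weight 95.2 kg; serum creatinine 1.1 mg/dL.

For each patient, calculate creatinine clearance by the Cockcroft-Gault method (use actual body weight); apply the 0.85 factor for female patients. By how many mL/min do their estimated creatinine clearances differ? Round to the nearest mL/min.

Patient A: CrCl = (140 − 33) × 47.9 / (72 × 0.9) × 0.85 = 5125.3 / 64.80 × 0.85 ≈ 67.2 mL/min
Patient B: CrCl = (140 − 42) × 95.2 / (72 × 1.1) × 0.85 = 9329.6 / 79.20 × 0.85 ≈ 100.1 mL/min
|67.2 − 100.1| = 32.9 mL/min

33 mL/min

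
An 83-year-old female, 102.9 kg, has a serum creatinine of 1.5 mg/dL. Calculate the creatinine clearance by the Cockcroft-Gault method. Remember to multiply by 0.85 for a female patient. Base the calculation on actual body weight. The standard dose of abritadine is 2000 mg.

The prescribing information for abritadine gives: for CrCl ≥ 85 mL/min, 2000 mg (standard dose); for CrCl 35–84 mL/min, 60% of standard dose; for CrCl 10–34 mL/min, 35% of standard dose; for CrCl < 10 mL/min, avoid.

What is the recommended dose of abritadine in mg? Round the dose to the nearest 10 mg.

CrCl = (140 − 83) × 102.9 / (72 × 1.5) × 0.85 = 5865.3 / 108.00 × 0.85 ≈ 46.2 mL/min
CrCl ≈ 46 mL/min → bracket 35–84 mL/min.
60% of 2000 mg = 1200 mg

1200 mg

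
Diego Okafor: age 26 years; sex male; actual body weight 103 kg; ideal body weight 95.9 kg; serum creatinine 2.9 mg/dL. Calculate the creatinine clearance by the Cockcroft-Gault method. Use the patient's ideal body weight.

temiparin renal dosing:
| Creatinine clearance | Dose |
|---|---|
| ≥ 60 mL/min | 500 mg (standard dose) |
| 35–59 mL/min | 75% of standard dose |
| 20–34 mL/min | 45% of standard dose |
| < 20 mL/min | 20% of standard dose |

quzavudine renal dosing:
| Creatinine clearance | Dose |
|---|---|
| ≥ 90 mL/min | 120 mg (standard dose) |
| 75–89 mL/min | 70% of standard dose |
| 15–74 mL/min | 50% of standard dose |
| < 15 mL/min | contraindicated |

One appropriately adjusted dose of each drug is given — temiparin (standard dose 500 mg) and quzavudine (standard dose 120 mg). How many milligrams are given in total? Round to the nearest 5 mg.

435 mg

CrCl = (140 − 26) × 95.9 / (72 × 2.9) = 10932.6 / 208.80 ≈ 52.4 mL/min
CrCl ≈ 52 mL/min.
temiparin: 35–59 mL/min → 75% of 500 mg = 375 mg.
quzavudine: 15–74 mL/min → 50% of 120 mg = 60 mg.
Total = 375 + 60 = 435 mg.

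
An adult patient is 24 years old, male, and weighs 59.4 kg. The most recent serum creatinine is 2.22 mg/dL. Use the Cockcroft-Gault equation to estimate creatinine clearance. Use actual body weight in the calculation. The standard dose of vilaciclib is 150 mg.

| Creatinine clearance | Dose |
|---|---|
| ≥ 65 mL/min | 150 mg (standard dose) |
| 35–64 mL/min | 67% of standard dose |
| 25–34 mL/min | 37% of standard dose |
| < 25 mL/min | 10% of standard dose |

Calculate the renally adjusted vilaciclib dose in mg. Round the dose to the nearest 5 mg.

CrCl = (140 − 24) × 59.4 / (72 × 2.22) = 6890.4 / 159.84 ≈ 43.1 mL/min
CrCl ≈ 43 mL/min → bracket 35–64 mL/min.
67% of 150 mg = 100.5 mg → 100 mg

100 mg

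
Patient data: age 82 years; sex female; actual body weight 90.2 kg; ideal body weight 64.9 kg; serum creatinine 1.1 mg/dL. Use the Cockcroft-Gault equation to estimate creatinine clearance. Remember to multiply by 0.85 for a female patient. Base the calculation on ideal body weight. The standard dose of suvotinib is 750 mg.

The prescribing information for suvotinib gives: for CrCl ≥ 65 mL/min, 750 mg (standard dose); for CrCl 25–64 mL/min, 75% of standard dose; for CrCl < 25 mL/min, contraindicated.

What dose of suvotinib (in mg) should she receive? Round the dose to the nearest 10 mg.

CrCl = (140 − 82) × 64.9 / (72 × 1.1) × 0.85 = 3764.2 / 79.20 × 0.85 ≈ 40.4 mL/min
CrCl ≈ 40 mL/min → bracket 25–64 mL/min.
75% of 750 mg = 562.5 mg → 560 mg

560 mg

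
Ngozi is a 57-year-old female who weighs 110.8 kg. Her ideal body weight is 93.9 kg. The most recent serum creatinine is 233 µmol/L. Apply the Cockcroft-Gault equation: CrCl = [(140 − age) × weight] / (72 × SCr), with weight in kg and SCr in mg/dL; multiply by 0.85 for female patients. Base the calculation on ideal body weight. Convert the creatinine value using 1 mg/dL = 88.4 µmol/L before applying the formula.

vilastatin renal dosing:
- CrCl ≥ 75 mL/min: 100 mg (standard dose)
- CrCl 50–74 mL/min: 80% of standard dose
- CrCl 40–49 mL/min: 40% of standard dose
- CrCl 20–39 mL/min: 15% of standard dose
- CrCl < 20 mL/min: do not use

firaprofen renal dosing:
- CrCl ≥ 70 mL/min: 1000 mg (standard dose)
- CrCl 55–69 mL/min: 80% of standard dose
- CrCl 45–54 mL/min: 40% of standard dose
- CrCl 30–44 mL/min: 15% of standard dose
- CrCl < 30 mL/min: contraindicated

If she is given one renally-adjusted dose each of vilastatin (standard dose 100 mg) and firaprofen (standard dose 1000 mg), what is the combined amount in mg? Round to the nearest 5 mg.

165 mg

SCr = 233 / 88.4 = 2.636 mg/dL
CrCl = (140 − 57) × 93.9 / (72 × 2.636) × 0.85 = 7793.7 / 189.79 × 0.85 ≈ 34.9 mL/min
CrCl ≈ 35 mL/min.
vilastatin: 20–39 mL/min → 15% of 100 mg = 15 mg.
firaprofen: 30–44 mL/min → 15% of 1000 mg = 150 mg.
Total = 15 + 150 = 165 mg.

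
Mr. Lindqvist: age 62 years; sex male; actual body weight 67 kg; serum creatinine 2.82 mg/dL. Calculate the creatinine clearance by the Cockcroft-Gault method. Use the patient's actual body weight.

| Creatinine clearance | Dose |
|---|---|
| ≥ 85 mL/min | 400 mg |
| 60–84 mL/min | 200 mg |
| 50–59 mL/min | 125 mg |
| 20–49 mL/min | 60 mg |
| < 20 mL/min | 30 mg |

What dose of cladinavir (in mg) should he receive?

60 mg

CrCl = (140 − 62) × 67 / (72 × 2.82) = 5226.0 / 203.04 ≈ 25.7 mL/min
CrCl ≈ 26 mL/min → bracket 20–49 mL/min.
Dose for this bracket: 60 mg.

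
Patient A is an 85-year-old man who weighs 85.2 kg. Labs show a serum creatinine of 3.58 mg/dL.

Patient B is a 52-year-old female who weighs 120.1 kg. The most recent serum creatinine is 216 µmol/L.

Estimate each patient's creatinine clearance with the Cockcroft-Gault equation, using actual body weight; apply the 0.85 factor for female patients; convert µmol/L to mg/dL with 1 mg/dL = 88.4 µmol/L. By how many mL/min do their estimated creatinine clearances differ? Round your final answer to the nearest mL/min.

33 mL/min

Patient A: CrCl = (140 − 85) × 85.2 / (72 × 3.58) = 4686.0 / 257.76 ≈ 18.2 mL/min
Patient B: SCr = 216 / 88.4 = 2.443 mg/dL
Patient B: CrCl = (140 − 52) × 120.1 / (72 × 2.443) × 0.85 = 10568.8 / 175.90 × 0.85 ≈ 51.1 mL/min
|18.2 − 51.1| = 32.9 mL/min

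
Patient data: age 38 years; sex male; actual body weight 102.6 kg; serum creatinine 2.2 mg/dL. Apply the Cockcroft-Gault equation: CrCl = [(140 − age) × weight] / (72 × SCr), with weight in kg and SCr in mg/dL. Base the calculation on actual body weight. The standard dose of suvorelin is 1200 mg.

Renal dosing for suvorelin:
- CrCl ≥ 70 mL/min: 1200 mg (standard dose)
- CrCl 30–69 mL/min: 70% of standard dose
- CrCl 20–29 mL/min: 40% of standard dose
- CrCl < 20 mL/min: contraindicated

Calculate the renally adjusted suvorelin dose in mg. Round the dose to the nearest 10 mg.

CrCl = (140 − 38) × 102.6 / (72 × 2.2) = 10465.2 / 158.40 ≈ 66.1 mL/min
CrCl ≈ 66 mL/min → bracket 30–69 mL/min.
70% of 1200 mg = 840 mg

840 mg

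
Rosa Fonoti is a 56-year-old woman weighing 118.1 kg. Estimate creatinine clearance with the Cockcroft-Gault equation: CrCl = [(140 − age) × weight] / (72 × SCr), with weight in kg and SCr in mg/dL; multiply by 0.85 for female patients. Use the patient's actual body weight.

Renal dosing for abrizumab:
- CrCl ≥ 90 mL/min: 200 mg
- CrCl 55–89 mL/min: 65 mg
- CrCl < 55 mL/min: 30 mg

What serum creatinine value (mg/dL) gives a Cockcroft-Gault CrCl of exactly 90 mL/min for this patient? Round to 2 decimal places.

1.30 mg/dL

Standard dose requires CrCl ≥ 90 mL/min.
Set (140 − 56) × 118.1 × 0.85 / (72 × SCr) = 90
SCr = (140 − 56) × 118.1 × 0.85 / (72 × 90) = 1.301 mg/dL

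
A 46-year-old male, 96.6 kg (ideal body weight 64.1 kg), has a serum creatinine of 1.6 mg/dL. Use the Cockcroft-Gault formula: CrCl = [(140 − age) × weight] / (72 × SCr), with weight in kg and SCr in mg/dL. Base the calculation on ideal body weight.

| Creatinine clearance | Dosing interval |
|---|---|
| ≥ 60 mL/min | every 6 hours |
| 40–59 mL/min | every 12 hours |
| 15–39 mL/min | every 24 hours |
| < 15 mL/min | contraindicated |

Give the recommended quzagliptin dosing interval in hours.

every 12 hours

CrCl = (140 − 46) × 64.1 / (72 × 1.6) = 6025.4 / 115.20 ≈ 52.3 mL/min
CrCl ≈ 52 mL/min → bracket 40–59 mL/min → every 12 hours.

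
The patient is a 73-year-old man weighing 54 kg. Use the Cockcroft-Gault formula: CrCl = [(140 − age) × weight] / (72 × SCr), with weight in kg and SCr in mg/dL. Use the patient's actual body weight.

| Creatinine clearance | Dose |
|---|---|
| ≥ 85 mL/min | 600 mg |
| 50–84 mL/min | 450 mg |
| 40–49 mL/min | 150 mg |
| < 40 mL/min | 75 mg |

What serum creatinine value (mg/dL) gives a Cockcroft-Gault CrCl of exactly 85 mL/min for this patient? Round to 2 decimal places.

Standard dose requires CrCl ≥ 85 mL/min.
Set (140 − 73) × 54 / (72 × SCr) = 85
SCr = (140 − 73) × 54 / (72 × 85) = 0.591 mg/dL

0.59 mg/dL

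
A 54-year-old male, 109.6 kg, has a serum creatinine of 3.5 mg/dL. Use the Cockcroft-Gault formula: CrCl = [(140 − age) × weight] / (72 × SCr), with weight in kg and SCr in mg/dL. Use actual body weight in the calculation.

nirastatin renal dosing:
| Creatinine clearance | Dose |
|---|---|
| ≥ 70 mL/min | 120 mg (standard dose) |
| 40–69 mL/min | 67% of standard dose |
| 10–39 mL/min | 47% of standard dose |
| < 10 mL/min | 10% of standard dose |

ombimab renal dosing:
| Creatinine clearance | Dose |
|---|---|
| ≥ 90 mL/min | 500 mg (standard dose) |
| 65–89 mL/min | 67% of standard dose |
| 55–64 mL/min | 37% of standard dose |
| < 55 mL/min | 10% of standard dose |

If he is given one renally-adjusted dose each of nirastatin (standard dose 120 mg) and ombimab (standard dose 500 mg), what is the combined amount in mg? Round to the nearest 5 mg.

CrCl = (140 − 54) × 109.6 / (72 × 3.5) = 9425.6 / 252.00 ≈ 37.4 mL/min
CrCl ≈ 37 mL/min.
nirastatin: 10–39 mL/min → 47% of 120 mg = 56.4 mg.
ombimab: < 55 mL/min → 10% of 500 mg = 50 mg.
Total = 56.4 + 50 = 106.4 mg.

105 mg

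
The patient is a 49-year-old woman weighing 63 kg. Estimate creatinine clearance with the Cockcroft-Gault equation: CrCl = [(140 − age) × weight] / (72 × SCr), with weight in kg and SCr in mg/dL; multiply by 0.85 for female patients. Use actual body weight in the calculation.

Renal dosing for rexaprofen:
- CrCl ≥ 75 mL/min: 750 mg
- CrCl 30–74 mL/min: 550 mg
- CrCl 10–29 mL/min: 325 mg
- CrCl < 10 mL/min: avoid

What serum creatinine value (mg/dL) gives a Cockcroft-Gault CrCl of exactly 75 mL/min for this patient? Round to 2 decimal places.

0.90 mg/dL

Standard dose requires CrCl ≥ 75 mL/min.
Set (140 − 49) × 63 × 0.85 / (72 × SCr) = 75
SCr = (140 − 49) × 63 × 0.85 / (72 × 75) = 0.902 mg/dL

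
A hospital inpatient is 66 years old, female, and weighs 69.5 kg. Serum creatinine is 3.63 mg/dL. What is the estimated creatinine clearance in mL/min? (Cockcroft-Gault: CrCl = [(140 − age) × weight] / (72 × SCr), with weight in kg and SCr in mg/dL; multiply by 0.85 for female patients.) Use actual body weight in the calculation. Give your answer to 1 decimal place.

CrCl = (140 − 66) × 69.5 / (72 × 3.63) × 0.85 = 5143.0 / 261.36 × 0.85 ≈ 16.7 mL/min

16.7 mL/min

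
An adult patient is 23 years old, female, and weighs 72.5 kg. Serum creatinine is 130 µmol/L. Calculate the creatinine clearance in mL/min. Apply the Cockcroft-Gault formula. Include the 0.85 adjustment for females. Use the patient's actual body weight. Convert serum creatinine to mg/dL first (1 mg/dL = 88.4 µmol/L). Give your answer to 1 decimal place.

68.1 mL/min

SCr = 130 / 88.4 = 1.471 mg/dL
CrCl = (140 − 23) × 72.5 / (72 × 1.471) × 0.85 = 8482.5 / 105.91 × 0.85 ≈ 68.1 mL/min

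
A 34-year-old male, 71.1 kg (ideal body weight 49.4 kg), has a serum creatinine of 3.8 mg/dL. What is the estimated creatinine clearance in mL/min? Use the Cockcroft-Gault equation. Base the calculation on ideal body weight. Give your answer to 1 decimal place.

19.1 mL/min

CrCl = (140 − 34) × 49.4 / (72 × 3.8) = 5236.4 / 273.60 ≈ 19.1 mL/min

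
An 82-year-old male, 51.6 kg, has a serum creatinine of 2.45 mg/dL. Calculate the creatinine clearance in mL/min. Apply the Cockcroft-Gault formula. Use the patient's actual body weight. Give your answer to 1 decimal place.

17.0 mL/min

CrCl = (140 − 82) × 51.6 / (72 × 2.45) = 2992.8 / 176.40 ≈ 17.0 mL/min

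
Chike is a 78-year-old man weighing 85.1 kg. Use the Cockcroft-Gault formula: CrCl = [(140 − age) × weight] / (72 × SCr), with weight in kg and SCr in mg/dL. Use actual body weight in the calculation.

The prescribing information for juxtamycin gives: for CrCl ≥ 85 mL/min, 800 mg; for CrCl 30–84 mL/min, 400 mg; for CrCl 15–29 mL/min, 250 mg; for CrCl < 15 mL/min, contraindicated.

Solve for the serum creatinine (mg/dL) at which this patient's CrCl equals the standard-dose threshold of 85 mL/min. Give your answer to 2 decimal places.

0.86 mg/dL

Standard dose requires CrCl ≥ 85 mL/min.
Set (140 − 78) × 85.1 / (72 × SCr) = 85
SCr = (140 − 78) × 85.1 / (72 × 85) = 0.862 mg/dL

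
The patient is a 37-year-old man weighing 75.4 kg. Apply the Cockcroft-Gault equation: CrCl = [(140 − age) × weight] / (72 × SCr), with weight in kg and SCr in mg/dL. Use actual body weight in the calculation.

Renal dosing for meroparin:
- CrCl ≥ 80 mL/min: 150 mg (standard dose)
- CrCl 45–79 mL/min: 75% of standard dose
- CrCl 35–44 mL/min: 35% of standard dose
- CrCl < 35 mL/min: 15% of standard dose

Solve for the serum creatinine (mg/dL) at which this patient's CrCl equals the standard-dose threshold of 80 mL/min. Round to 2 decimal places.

1.35 mg/dL

Standard dose requires CrCl ≥ 80 mL/min.
Set (140 − 37) × 75.4 / (72 × SCr) = 80
SCr = (140 − 37) × 75.4 / (72 × 80) = 1.348 mg/dL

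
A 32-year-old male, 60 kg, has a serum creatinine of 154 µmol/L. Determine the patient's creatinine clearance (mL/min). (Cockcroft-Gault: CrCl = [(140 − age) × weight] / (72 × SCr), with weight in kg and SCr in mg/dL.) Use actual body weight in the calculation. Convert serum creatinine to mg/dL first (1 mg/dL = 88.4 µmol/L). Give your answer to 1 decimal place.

SCr = 154 / 88.4 = 1.742 mg/dL
CrCl = (140 − 32) × 60 / (72 × 1.742) = 6480.0 / 125.42 ≈ 51.7 mL/min

51.7 mL/min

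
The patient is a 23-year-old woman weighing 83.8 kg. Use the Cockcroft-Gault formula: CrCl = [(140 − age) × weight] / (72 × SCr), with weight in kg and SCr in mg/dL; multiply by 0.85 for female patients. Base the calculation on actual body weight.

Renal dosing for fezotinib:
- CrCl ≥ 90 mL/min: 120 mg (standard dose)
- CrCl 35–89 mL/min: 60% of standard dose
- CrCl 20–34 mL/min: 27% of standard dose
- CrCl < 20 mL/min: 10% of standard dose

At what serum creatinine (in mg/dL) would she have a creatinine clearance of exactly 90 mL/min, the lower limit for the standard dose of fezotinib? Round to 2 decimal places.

Standard dose requires CrCl ≥ 90 mL/min.
Set (140 − 23) × 83.8 × 0.85 / (72 × SCr) = 90
SCr = (140 − 23) × 83.8 × 0.85 / (72 × 90) = 1.286 mg/dL

1.29 mg/dL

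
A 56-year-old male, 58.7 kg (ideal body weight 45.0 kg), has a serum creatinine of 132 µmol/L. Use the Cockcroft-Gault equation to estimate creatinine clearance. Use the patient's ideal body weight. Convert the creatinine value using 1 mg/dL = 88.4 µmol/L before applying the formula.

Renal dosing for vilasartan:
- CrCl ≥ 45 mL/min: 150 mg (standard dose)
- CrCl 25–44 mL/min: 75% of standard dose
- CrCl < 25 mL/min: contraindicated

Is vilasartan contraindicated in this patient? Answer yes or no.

SCr = 132 / 88.4 = 1.493 mg/dL
CrCl = (140 − 56) × 45 / (72 × 1.493) = 3780.0 / 107.50 ≈ 35.2 mL/min
CrCl ≈ 35 mL/min, which is ≥ 25 mL/min.

no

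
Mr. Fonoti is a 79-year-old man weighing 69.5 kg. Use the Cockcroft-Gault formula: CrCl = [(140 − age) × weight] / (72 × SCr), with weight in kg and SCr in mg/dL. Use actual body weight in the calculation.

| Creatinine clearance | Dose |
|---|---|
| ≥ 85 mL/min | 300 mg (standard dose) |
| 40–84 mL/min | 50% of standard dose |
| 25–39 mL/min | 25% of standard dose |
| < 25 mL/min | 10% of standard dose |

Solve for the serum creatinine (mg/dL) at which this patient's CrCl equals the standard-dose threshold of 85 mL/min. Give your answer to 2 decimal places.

0.69 mg/dL

Standard dose requires CrCl ≥ 85 mL/min.
Set (140 − 79) × 69.5 / (72 × SCr) = 85
SCr = (140 − 79) × 69.5 / (72 × 85) = 0.693 mg/dL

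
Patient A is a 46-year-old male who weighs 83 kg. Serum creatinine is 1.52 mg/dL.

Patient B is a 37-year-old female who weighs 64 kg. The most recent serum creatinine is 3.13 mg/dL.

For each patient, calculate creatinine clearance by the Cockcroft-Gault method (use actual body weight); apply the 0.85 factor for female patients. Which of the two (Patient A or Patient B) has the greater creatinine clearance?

Patient A: CrCl = (140 − 46) × 83 / (72 × 1.52) = 7802.0 / 109.44 ≈ 71.3 mL/min
Patient B: CrCl = (140 − 37) × 64 / (72 × 3.13) × 0.85 = 6592.0 / 225.36 × 0.85 ≈ 24.9 mL/min
71.3 vs 24.9 mL/min → Patient A is higher.

Patient A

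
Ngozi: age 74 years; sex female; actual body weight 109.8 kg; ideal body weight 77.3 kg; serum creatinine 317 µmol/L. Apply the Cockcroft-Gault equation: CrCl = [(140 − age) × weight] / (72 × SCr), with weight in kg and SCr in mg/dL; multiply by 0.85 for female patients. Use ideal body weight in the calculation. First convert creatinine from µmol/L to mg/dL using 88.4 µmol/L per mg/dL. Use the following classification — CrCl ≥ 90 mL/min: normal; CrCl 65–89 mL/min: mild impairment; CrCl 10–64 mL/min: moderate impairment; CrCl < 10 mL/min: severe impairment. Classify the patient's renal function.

moderate impairment

SCr = 317 / 88.4 = 3.586 mg/dL
CrCl = (140 − 74) × 77.3 / (72 × 3.586) × 0.85 = 5101.8 / 258.19 × 0.85 ≈ 16.8 mL/min
17 mL/min falls in the 'moderate impairment' range.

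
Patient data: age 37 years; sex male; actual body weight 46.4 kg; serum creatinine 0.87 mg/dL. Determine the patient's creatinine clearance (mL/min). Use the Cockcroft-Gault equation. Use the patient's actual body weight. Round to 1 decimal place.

CrCl = (140 − 37) × 46.4 / (72 × 0.87) = 4779.2 / 62.64 ≈ 76.3 mL/min

76.3 mL/min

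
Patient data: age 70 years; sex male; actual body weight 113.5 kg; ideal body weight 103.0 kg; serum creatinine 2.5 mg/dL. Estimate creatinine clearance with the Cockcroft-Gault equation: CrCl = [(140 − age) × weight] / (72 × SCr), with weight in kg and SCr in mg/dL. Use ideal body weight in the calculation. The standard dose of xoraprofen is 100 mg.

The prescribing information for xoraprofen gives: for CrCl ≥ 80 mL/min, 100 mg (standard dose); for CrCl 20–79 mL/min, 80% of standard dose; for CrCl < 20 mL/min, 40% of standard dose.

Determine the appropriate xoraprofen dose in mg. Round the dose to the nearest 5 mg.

80 mg

CrCl = (140 − 70) × 103 / (72 × 2.5) = 7210.0 / 180.00 ≈ 40.1 mL/min
CrCl ≈ 40 mL/min → bracket 20–79 mL/min.
80% of 100 mg = 80 mg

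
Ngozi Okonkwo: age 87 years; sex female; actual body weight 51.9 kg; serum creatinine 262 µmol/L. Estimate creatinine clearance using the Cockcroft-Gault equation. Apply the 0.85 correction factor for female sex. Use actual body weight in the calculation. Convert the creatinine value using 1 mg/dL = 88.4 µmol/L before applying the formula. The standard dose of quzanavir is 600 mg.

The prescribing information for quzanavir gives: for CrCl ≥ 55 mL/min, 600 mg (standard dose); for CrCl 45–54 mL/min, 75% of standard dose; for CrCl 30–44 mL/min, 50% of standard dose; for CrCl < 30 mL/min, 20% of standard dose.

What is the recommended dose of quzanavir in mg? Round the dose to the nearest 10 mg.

SCr = 262 / 88.4 = 2.964 mg/dL
CrCl = (140 − 87) × 51.9 / (72 × 2.964) × 0.85 = 2750.7 / 213.41 × 0.85 ≈ 11.0 mL/min
CrCl ≈ 11 mL/min → bracket < 30 mL/min.
20% of 600 mg = 120 mg

120 mg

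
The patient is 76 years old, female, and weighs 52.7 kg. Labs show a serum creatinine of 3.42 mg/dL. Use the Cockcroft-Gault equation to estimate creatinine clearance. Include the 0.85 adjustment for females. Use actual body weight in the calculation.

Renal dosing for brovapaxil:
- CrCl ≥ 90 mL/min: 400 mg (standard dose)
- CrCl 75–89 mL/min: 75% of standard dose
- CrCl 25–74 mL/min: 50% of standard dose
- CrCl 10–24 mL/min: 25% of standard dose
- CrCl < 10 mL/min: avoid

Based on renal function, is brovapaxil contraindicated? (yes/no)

CrCl = (140 − 76) × 52.7 / (72 × 3.42) × 0.85 = 3372.8 / 246.24 × 0.85 ≈ 11.6 mL/min
CrCl ≈ 12 mL/min, which is ≥ 10 mL/min.

no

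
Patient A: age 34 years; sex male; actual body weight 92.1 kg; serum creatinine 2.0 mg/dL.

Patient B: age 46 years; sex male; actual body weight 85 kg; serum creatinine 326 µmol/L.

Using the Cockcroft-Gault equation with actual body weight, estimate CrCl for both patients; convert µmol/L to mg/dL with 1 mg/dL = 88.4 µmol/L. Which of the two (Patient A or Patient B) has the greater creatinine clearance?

Patient A

Patient A: CrCl = (140 − 34) × 92.1 / (72 × 2) = 9762.6 / 144.00 ≈ 67.8 mL/min
Patient B: SCr = 326 / 88.4 = 3.688 mg/dL
Patient B: CrCl = (140 − 46) × 85 / (72 × 3.688) = 7990.0 / 265.54 ≈ 30.1 mL/min
67.8 vs 30.1 mL/min → Patient A is higher.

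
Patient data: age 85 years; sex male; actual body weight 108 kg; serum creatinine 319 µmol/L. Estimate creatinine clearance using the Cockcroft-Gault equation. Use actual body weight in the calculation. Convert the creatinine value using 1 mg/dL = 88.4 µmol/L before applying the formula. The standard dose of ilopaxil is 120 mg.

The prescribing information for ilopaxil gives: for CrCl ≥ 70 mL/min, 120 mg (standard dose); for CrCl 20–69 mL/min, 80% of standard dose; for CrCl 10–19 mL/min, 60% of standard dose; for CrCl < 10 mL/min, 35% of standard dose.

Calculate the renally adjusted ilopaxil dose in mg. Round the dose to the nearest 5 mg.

95 mg

SCr = 319 / 88.4 = 3.609 mg/dL
CrCl = (140 − 85) × 108 / (72 × 3.609) = 5940.0 / 259.85 ≈ 22.9 mL/min
CrCl ≈ 23 mL/min → bracket 20–69 mL/min.
80% of 120 mg = 96 mg → 95 mg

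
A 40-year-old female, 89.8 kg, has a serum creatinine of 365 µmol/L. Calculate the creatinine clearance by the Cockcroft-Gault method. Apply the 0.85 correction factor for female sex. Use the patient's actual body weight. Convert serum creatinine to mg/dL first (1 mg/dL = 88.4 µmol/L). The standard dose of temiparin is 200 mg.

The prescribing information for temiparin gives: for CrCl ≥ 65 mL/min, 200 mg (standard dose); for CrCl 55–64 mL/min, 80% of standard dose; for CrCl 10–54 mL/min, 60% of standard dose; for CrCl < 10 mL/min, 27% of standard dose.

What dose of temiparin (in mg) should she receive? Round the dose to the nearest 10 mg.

SCr = 365 / 88.4 = 4.129 mg/dL
CrCl = (140 − 40) × 89.8 / (72 × 4.129) × 0.85 = 8980.0 / 297.29 × 0.85 ≈ 25.7 mL/min
CrCl ≈ 26 mL/min → bracket 10–54 mL/min.
60% of 200 mg = 120 mg

120 mg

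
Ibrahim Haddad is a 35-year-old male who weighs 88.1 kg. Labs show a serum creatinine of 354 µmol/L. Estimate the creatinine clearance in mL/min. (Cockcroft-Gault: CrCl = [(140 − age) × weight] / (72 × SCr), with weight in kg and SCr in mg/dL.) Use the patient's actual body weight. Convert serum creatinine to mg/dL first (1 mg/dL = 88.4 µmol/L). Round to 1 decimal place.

SCr = 354 / 88.4 = 4.005 mg/dL
CrCl = (140 − 35) × 88.1 / (72 × 4.005) = 9250.5 / 288.36 ≈ 32.1 mL/min

32.1 mL/min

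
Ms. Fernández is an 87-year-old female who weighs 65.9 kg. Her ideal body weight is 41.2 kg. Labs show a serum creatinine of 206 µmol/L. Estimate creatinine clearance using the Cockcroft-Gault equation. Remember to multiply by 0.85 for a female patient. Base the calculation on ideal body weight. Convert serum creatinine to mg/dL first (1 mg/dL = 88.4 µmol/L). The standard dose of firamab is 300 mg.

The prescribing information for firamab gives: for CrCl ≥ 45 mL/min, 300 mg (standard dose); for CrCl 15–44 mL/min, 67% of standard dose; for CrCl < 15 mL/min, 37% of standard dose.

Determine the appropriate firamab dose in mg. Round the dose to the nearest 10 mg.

SCr = 206 / 88.4 = 2.33 mg/dL
CrCl = (140 − 87) × 41.2 / (72 × 2.33) × 0.85 = 2183.6 / 167.76 × 0.85 ≈ 11.1 mL/min
CrCl ≈ 11 mL/min → bracket < 15 mL/min.
37% of 300 mg = 111 mg → 110 mg

110 mg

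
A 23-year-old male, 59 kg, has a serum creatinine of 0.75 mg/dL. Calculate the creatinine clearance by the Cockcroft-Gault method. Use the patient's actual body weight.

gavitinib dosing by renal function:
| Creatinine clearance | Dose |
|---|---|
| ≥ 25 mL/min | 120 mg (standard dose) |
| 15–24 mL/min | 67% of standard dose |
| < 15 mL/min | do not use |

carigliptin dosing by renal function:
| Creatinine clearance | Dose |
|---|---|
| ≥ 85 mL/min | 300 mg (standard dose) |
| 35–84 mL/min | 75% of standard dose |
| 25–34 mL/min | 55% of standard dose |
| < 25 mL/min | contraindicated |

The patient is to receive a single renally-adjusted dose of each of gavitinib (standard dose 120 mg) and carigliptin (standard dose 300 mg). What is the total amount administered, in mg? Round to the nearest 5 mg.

CrCl = (140 − 23) × 59 / (72 × 0.75) = 6903.0 / 54.00 ≈ 127.8 mL/min
CrCl ≈ 128 mL/min.
gavitinib: ≥ 25 mL/min → 100% of 120 mg = 120 mg.
carigliptin: ≥ 85 mL/min → 100% of 300 mg = 300 mg.
Total = 120 + 300 = 420 mg.

420 mg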